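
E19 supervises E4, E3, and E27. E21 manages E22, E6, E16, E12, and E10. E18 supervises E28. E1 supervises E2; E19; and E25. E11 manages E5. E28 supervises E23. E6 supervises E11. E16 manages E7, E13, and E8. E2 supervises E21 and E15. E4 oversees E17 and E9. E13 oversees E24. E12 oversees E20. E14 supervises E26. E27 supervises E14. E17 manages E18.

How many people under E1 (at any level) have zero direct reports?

The people in E1's organization with no one reporting to them are E25, E3, E9, E23, E26, E15, E10, E20, E8, E24, E7, E5, E22. That is 13.

13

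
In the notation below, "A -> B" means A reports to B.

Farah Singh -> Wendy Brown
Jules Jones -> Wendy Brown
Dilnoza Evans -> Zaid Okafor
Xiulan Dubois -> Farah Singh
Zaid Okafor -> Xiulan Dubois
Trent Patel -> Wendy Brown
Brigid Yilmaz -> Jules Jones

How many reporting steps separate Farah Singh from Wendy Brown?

Chain from Farah Singh up to Wendy Brown: Farah Singh → Wendy Brown. That is 1 step up, so Farah Singh is 1 level below Wendy Brown.

1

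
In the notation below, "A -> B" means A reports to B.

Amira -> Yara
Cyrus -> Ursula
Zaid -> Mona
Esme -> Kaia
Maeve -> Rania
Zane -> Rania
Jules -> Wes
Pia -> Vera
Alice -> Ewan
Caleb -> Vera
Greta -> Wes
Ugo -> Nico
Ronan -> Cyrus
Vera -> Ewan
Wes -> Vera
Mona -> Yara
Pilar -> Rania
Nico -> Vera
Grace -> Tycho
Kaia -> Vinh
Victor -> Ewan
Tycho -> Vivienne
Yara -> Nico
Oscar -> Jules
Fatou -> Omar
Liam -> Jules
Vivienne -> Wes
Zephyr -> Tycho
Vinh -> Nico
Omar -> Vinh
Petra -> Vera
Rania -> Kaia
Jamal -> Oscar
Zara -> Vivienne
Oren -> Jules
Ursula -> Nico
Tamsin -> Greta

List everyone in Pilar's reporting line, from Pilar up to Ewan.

Pilar reports to Rania. Rania reports to Kaia. Kaia reports to Vinh. Vinh reports to Nico. Nico reports to Vera. Vera reports to Ewan. Ewan is at the top.

Pilar -> Rania -> Kaia -> Vinh -> Nico -> Vera -> Ewan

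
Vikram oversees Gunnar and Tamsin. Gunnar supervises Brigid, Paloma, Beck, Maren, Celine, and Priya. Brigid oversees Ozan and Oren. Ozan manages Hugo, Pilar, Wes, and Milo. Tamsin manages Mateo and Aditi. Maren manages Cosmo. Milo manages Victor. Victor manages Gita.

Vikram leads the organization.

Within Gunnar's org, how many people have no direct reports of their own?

10

The people in Gunnar's organization with no one reporting to them are Priya, Celine, Cosmo, Beck, Paloma, Oren, Gita, Pilar, Hugo, Wes. That is 10.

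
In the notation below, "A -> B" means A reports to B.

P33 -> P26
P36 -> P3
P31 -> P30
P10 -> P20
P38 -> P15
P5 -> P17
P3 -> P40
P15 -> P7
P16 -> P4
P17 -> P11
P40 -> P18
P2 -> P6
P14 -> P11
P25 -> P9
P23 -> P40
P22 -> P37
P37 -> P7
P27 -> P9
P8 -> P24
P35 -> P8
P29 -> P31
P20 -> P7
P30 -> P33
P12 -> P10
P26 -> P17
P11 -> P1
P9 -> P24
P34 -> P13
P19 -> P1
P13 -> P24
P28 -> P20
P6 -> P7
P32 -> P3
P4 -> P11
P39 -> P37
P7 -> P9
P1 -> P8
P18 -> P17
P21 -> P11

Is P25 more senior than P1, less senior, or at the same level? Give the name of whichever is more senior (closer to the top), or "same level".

Both P25 and P1 are 2 levels below P24.

same level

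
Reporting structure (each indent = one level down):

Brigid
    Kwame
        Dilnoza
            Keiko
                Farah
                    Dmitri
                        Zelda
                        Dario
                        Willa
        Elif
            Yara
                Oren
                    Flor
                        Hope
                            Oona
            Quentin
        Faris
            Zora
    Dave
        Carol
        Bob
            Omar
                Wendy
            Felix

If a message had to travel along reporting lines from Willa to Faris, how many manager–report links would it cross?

Willa is 5 levels below Kwame, and Faris is 1 level below Kwame (their lowest common manager). The shortest path runs up from Willa to Kwame and back down to Faris: 5 + 1 = 6 links.

6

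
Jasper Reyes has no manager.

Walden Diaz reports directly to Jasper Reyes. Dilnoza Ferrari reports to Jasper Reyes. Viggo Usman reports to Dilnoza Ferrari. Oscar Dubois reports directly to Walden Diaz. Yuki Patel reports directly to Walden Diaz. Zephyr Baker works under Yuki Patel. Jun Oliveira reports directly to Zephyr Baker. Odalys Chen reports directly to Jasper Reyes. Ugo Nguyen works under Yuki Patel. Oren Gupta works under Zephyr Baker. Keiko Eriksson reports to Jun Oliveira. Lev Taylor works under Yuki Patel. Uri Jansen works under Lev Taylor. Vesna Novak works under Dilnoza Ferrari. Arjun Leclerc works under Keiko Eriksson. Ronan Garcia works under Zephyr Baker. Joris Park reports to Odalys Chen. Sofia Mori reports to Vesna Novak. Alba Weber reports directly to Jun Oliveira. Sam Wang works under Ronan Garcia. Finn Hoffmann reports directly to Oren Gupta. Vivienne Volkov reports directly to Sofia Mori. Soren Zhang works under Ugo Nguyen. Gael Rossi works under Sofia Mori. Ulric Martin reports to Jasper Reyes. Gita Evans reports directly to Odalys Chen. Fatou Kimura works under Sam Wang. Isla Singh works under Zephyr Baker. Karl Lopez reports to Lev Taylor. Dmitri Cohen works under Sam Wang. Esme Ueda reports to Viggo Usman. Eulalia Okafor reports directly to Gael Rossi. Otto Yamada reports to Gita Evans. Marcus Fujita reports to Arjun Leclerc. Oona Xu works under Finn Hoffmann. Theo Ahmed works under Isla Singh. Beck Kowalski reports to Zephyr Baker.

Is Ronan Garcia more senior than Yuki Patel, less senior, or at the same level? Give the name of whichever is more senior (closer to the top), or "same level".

Ronan Garcia is 4 levels below Jasper Reyes; Yuki Patel is 2. Yuki Patel is higher.

Yuki Patel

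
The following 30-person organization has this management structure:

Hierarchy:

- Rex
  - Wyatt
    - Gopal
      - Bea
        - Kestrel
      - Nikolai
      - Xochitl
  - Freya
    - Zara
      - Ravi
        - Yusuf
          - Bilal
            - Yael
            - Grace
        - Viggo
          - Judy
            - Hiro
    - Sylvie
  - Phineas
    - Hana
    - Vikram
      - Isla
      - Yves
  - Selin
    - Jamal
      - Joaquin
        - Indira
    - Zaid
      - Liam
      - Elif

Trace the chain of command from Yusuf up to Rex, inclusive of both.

Yusuf -> Ravi -> Zara -> Freya -> Rex

Yusuf reports to Ravi. Ravi reports to Zara. Zara reports to Freya. Freya reports to Rex. Rex is at the top.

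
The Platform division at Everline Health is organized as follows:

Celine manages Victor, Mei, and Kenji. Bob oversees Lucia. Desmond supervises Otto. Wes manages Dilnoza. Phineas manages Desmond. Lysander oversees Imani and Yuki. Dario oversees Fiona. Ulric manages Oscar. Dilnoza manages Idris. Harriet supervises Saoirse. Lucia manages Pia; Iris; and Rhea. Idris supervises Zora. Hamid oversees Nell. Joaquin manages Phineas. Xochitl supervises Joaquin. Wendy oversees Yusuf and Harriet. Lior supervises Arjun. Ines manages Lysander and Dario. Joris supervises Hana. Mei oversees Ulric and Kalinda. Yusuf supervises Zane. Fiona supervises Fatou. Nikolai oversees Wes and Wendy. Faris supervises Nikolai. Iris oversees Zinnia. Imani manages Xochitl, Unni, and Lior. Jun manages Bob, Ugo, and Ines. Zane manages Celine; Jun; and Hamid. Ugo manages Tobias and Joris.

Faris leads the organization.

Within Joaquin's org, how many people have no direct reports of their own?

1

The only person in Joaquin's organization with no one reporting to them is Otto. That is 1.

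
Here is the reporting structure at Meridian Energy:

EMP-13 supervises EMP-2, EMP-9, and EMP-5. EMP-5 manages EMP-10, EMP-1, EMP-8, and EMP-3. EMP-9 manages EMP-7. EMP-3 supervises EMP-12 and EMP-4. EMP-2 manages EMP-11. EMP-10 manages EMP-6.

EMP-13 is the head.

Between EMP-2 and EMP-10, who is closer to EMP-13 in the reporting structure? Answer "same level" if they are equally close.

EMP-2

EMP-2 is 1 level below EMP-13; EMP-10 is 2. EMP-2 is higher.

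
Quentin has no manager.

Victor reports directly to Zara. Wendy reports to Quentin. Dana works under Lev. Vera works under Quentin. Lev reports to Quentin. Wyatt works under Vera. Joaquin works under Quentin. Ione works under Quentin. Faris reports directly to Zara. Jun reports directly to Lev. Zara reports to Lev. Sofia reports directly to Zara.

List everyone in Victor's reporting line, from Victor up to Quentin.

Victor -> Zara -> Lev -> Quentin

Victor reports to Zara. Zara reports to Lev. Lev reports to Quentin. Quentin is at the top.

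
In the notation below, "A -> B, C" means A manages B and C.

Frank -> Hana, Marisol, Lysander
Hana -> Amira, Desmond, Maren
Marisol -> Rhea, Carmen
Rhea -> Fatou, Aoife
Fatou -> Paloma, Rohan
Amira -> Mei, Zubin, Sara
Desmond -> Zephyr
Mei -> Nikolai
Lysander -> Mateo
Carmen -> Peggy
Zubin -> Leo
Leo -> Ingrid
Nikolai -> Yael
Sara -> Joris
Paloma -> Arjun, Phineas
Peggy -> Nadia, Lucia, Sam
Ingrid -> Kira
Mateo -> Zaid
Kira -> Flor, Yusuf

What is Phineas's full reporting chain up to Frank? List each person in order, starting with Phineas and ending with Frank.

Phineas reports to Paloma. Paloma reports to Fatou. Fatou reports to Rhea. Rhea reports to Marisol. Marisol reports to Frank. Frank is at the top.

Phineas -> Paloma -> Fatou -> Rhea -> Marisol -> Frank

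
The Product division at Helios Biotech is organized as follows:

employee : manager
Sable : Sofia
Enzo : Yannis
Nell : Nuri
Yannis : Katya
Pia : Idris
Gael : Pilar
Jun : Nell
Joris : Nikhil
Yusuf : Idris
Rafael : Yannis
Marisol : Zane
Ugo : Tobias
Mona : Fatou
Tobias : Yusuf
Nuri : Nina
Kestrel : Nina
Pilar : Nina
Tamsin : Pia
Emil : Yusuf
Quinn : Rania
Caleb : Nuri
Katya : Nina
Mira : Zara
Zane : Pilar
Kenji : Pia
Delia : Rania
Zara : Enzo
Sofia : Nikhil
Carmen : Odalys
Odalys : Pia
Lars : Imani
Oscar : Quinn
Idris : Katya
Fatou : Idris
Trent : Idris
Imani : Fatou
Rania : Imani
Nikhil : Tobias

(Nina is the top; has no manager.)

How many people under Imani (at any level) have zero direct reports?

3

The people in Imani's organization with no one reporting to them are Lars, Delia, Oscar. That is 3.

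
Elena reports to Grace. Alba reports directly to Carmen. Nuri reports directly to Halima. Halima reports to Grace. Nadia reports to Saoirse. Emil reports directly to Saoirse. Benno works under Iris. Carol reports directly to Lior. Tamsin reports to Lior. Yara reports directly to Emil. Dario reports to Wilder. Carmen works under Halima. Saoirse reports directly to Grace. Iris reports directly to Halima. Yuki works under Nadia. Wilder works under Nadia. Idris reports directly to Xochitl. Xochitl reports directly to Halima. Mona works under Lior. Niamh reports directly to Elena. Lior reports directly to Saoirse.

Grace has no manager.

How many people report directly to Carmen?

1

Carmen directly manages Alba. That is 1 direct report.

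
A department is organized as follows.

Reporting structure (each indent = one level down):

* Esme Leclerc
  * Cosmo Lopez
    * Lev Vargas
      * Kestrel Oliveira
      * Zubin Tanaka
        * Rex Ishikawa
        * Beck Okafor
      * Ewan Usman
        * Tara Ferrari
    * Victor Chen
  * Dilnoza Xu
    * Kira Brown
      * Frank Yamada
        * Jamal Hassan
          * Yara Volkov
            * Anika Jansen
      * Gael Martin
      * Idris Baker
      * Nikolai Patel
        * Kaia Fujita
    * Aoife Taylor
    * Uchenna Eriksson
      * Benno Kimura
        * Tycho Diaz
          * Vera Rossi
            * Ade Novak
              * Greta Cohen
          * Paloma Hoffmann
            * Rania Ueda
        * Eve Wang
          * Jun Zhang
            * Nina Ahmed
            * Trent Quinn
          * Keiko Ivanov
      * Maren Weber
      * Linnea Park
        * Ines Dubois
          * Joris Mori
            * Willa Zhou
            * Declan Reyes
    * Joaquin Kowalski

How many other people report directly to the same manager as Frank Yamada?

Frank Yamada reports to Kira Brown. Kira Brown's other direct reports are Gael Martin, Idris Baker, Nikolai Patel — 3 peers.

3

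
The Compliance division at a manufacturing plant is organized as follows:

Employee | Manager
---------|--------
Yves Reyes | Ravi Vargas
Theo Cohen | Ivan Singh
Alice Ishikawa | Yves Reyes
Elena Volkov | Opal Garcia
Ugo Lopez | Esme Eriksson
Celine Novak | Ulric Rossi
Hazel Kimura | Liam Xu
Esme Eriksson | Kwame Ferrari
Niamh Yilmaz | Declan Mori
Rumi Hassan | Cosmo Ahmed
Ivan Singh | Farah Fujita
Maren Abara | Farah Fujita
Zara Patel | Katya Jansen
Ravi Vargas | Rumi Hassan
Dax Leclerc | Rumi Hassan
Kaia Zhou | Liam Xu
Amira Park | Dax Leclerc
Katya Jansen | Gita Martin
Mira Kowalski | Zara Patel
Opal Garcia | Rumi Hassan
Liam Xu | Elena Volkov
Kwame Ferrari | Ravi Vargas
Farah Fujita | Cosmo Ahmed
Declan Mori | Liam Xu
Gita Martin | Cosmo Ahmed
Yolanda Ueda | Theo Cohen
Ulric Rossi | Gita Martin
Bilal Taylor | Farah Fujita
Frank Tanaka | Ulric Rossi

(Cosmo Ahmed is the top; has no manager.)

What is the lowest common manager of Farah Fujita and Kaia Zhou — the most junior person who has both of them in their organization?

Farah Fujita's chain of managers is Cosmo Ahmed. Kaia Zhou's chain of managers is Liam Xu, Elena Volkov, Opal Garcia, Rumi Hassan, Cosmo Ahmed. The first manager that appears in both chains is Cosmo Ahmed.

Cosmo Ahmed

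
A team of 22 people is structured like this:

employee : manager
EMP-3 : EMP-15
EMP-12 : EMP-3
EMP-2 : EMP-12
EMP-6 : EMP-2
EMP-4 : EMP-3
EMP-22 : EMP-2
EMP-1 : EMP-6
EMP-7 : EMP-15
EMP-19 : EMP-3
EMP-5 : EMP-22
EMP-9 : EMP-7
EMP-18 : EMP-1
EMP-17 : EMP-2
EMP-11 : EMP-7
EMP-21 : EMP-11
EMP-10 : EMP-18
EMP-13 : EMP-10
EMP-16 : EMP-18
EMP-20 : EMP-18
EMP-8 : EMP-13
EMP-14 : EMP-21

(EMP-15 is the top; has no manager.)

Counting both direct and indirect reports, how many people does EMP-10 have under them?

EMP-10 directly manages EMP-13. Under EMP-13: EMP-8 (1). That's 2 in total.

2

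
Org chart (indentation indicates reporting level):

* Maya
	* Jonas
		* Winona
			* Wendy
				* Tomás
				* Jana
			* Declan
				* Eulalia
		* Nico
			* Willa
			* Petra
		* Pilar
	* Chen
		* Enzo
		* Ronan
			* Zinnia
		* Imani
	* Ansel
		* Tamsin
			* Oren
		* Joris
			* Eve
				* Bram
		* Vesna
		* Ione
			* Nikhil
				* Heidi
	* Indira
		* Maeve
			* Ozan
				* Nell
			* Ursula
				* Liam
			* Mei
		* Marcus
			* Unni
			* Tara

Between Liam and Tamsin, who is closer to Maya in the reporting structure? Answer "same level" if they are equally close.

Tamsin

Liam is 4 levels below Maya; Tamsin is 2. Tamsin is higher.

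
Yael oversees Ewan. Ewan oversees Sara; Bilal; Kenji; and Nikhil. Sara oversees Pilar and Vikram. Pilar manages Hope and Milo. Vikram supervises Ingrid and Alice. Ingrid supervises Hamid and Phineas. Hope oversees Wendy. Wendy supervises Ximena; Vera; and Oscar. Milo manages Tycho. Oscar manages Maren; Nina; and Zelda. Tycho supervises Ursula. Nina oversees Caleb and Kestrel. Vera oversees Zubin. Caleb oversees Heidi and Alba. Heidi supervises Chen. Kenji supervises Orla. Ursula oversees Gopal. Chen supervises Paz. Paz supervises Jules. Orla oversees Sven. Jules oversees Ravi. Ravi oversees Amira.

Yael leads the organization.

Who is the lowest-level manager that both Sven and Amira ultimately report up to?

Ewan

Sven's chain of managers is Orla, Kenji, Ewan, Yael. Amira's chain of managers is Ravi, Jules, Paz, Chen, Heidi, Caleb, Nina, Oscar, Wendy, Hope, Pilar, Sara, Ewan, Yael. The first manager that appears in both chains is Ewan.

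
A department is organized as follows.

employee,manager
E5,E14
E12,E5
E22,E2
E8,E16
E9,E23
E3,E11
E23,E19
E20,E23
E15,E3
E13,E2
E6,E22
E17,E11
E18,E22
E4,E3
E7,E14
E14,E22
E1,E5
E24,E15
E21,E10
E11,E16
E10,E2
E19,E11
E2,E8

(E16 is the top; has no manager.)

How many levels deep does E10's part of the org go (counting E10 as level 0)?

1

The longest chain under E10 runs E10 → E21, which is 1 level below E10.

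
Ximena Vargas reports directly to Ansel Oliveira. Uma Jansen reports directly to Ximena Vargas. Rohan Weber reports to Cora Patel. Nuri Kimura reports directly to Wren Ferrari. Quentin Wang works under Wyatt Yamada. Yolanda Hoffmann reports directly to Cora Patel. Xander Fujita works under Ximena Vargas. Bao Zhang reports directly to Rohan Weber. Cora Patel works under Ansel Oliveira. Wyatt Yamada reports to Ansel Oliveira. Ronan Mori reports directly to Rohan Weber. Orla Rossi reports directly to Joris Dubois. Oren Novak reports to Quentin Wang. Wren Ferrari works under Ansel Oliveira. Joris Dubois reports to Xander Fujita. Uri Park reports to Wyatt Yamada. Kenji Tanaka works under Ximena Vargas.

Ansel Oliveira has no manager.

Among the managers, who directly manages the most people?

Ansel Oliveira

Direct-report counts: Ansel Oliveira has 4; Cora Patel has 2; Rohan Weber has 2; Ximena Vargas has 3; Xander Fujita has 1; Joris Dubois has 1; Wren Ferrari has 1; Wyatt Yamada has 2; Quentin Wang has 1. The largest is 4, held by Ansel Oliveira.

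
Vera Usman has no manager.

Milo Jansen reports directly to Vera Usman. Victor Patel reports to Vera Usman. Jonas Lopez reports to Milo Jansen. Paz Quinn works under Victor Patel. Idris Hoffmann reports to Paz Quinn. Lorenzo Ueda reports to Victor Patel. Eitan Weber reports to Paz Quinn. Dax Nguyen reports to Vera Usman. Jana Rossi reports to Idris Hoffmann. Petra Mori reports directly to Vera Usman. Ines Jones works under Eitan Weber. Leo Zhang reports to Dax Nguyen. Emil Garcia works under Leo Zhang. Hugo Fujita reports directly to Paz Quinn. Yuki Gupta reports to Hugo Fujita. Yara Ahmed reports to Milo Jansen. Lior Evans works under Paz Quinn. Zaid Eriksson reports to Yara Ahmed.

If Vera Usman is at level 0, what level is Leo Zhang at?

Chain from Leo Zhang up to Vera Usman: Leo Zhang → Dax Nguyen → Vera Usman. That is 2 steps up, so Leo Zhang is 2 levels below Vera Usman.

2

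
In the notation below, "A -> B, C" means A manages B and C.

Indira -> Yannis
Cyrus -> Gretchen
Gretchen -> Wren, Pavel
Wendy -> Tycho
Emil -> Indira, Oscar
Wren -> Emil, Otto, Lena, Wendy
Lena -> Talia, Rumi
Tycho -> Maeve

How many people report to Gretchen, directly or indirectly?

13

Gretchen directly manages Wren, Pavel. Under Wren: Wendy, Tycho, Maeve, Lena, Rumi, Talia, Otto, Emil, Oscar, Indira, Yannis (11). Pavel has no reports. So Gretchen's organization is 2 direct reports plus everyone under them: 12 + 1 = 13.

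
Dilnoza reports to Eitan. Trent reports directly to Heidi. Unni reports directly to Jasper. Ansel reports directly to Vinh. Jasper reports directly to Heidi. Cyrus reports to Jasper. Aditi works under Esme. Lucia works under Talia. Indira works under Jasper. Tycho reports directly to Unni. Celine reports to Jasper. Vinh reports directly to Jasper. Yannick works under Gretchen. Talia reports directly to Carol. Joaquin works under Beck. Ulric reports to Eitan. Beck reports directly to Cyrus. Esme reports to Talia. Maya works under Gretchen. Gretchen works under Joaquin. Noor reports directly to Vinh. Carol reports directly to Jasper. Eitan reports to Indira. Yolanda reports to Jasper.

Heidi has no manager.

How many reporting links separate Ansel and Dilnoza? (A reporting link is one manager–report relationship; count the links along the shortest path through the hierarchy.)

Ansel is 2 levels below Jasper, and Dilnoza is 3 levels below Jasper (their lowest common manager). The shortest path runs up from Ansel to Jasper and back down to Dilnoza: 2 + 3 = 5 links.

5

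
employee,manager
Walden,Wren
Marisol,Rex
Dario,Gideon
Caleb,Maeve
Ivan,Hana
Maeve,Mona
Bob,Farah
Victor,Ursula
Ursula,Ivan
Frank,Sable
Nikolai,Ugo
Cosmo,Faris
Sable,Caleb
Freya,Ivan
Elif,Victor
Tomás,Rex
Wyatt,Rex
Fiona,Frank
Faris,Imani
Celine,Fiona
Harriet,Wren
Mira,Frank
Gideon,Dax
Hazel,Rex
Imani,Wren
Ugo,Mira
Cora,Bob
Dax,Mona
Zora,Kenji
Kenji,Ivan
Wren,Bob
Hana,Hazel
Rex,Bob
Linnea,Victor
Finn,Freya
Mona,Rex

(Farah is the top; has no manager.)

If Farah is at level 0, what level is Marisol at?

3

Chain from Marisol up to Farah: Marisol → Rex → Bob → Farah. That is 3 steps up, so Marisol is 3 levels below Farah.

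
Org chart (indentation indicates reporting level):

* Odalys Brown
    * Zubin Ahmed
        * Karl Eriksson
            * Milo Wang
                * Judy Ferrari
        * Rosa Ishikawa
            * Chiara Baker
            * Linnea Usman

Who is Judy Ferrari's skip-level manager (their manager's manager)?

Judy Ferrari reports to Milo Wang, and Milo Wang reports to Karl Eriksson. So Judy Ferrari's skip-level manager is Karl Eriksson.

Karl Eriksson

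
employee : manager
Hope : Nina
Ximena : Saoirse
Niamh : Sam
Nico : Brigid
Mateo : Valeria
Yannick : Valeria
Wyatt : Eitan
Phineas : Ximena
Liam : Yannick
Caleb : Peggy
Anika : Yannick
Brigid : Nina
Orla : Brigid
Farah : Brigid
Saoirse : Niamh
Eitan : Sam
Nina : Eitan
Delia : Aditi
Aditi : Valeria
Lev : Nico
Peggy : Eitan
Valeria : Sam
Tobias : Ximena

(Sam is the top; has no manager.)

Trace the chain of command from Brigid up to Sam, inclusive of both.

Brigid reports to Nina. Nina reports to Eitan. Eitan reports to Sam. Sam is at the top.

Brigid -> Nina -> Eitan -> Sam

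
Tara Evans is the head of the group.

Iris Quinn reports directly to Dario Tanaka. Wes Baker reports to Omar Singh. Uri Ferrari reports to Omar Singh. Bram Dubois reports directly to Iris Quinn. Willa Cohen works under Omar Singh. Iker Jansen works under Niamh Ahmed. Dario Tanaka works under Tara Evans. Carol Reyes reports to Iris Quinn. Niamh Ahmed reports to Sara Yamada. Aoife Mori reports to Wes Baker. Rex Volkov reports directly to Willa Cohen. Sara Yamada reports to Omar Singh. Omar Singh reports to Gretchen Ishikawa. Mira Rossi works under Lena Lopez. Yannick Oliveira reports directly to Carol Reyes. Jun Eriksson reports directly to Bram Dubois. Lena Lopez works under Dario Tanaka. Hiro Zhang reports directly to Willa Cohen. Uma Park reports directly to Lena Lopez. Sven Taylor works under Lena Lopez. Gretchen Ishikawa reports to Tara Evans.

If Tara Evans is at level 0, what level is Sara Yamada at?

3

Chain from Sara Yamada up to Tara Evans: Sara Yamada → Omar Singh → Gretchen Ishikawa → Tara Evans. That is 3 steps up, so Sara Yamada is 3 levels below Tara Evans.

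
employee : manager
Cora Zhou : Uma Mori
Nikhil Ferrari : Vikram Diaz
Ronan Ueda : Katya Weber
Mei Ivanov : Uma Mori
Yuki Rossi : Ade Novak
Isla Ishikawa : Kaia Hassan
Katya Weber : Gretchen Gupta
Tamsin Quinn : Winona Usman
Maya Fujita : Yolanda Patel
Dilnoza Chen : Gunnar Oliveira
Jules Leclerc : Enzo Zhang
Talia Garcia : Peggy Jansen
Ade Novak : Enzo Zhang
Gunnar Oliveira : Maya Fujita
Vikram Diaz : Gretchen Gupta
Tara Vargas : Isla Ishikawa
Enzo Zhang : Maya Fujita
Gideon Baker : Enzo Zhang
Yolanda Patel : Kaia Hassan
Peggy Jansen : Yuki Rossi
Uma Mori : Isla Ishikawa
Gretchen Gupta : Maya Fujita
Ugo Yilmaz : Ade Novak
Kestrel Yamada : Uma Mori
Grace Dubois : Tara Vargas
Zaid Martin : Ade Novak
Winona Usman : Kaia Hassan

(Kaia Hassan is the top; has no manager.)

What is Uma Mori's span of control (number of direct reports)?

Uma Mori directly manages Kestrel Yamada, Cora Zhou, Mei Ivanov. That is 3 direct reports.

3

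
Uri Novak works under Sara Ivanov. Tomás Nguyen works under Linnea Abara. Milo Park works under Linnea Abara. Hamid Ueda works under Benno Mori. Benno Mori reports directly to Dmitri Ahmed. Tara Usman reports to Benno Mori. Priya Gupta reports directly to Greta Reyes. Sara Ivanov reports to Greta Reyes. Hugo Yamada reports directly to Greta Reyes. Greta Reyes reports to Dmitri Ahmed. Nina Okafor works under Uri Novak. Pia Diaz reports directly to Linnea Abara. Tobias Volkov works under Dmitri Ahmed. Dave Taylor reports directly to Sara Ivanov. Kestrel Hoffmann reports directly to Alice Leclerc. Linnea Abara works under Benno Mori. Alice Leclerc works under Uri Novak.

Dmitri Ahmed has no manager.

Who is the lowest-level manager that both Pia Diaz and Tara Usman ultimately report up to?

Pia Diaz's chain of managers is Linnea Abara, Benno Mori, Dmitri Ahmed. Tara Usman's chain of managers is Benno Mori, Dmitri Ahmed. The first manager that appears in both chains is Benno Mori.

Benno Mori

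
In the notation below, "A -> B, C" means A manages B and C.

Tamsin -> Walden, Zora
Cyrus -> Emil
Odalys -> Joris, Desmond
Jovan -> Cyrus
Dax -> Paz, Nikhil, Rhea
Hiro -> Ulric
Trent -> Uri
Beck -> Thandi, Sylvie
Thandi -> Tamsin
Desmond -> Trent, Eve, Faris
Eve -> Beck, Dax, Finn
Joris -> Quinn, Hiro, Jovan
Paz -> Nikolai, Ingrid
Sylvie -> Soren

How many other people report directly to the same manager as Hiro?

Hiro reports to Joris. Joris's other direct reports are Quinn, Jovan — 2 peers.

2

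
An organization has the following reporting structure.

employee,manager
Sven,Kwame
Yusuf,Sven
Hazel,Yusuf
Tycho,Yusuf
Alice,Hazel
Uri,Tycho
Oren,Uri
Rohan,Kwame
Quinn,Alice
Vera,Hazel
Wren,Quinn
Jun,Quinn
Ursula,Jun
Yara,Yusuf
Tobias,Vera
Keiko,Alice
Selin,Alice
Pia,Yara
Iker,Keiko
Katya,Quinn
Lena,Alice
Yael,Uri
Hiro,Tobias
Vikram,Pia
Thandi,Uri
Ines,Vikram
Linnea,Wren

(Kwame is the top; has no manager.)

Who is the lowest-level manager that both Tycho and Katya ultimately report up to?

Tycho's chain of managers is Yusuf, Sven, Kwame. Katya's chain of managers is Quinn, Alice, Hazel, Yusuf, Sven, Kwame. The first manager that appears in both chains is Yusuf.

Yusuf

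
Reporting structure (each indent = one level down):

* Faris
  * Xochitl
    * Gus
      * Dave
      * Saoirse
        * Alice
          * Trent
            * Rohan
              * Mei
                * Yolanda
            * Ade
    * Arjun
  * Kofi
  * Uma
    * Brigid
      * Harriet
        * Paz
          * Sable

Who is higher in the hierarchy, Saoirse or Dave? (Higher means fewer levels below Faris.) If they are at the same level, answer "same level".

Both Saoirse and Dave are 3 levels below Faris.

same level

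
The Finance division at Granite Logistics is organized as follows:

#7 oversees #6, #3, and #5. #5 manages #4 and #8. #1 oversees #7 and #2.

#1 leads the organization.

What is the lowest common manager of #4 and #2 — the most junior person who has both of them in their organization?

#1

#4's chain of managers is #5, #7, #1. #2's chain of managers is #1. The first manager that appears in both chains is #1.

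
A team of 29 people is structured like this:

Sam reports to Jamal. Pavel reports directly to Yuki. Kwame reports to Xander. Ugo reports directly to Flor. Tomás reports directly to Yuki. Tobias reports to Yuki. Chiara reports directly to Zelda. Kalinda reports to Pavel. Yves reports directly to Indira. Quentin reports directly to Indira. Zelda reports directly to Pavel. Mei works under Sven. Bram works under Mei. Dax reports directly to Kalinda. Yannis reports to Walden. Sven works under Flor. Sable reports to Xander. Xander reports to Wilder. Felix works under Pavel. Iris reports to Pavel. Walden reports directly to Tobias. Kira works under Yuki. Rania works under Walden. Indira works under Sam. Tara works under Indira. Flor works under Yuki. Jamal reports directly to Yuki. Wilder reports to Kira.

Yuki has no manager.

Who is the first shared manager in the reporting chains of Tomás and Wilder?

Tomás's chain of managers is Yuki. Wilder's chain of managers is Kira, Yuki. The first manager that appears in both chains is Yuki.

Yuki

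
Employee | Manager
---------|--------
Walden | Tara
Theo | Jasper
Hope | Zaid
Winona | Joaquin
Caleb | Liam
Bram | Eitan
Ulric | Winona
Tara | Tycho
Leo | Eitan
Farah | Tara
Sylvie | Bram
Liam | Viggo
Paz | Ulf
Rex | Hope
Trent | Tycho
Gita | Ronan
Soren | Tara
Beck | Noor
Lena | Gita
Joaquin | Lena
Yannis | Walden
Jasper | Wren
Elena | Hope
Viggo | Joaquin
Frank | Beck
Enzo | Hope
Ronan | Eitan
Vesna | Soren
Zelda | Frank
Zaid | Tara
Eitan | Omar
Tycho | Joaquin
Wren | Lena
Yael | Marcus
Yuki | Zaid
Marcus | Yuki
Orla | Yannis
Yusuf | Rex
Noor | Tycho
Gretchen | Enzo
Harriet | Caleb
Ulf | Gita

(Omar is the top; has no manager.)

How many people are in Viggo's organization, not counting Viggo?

Viggo directly manages Liam. Under Liam: Caleb, Harriet (2). That's 3 in total.

3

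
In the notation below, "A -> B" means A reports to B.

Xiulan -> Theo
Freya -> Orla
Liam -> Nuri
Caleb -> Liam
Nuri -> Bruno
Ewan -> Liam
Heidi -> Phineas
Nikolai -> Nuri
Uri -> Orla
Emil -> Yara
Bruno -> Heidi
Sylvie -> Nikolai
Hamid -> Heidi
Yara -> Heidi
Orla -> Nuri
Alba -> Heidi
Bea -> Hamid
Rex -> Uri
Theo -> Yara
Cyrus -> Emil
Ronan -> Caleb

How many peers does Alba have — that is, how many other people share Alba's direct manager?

Alba reports to Heidi. Heidi's other direct reports are Bruno, Hamid, Yara — 3 peers.

3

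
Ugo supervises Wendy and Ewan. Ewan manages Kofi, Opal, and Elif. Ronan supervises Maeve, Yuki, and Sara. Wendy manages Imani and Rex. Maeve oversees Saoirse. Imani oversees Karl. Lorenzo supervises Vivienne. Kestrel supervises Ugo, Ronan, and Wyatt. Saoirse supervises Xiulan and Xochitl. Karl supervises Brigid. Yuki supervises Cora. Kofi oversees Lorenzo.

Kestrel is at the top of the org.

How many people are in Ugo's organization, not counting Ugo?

11

Ugo directly manages Wendy, Ewan. Under Wendy: Rex, Imani, Karl, Brigid (4). Under Ewan: Elif, Opal, Kofi, Lorenzo, Vivienne (5). So Ugo's organization is 2 direct reports plus everyone under them: 5 + 6 = 11.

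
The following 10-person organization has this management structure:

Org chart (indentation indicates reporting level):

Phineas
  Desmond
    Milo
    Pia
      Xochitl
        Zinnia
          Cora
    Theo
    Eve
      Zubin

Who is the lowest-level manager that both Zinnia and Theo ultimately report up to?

Zinnia's chain of managers is Xochitl, Pia, Desmond, Phineas. Theo's chain of managers is Desmond, Phineas. The first manager that appears in both chains is Desmond.

Desmond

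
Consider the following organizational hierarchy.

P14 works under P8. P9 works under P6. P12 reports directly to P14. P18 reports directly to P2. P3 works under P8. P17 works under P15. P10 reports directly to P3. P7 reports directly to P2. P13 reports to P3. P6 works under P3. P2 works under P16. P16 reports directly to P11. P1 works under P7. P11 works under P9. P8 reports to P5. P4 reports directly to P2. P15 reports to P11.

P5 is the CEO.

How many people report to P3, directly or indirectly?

P3 directly manages P6, P13, P10. Under P6: P9, P11, P16, P2, P4, P7, P1, P18, P15, P17 (10). P13 has no reports. P10 has no reports. So P3's organization is 3 direct reports plus everyone under them: 11 + 1 + 1 = 13.

13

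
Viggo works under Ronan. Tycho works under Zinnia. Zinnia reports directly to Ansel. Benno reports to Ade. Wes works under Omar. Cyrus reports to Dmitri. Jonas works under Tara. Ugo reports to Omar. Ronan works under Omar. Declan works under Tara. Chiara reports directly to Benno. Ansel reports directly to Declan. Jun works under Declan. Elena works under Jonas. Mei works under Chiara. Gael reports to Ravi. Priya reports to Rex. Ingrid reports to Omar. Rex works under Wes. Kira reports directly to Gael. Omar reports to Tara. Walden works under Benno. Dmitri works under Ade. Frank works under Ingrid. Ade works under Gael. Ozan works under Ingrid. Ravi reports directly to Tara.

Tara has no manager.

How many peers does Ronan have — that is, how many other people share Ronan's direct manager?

Ronan reports to Omar. Omar's other direct reports are Ugo, Wes, Ingrid — 3 peers.

3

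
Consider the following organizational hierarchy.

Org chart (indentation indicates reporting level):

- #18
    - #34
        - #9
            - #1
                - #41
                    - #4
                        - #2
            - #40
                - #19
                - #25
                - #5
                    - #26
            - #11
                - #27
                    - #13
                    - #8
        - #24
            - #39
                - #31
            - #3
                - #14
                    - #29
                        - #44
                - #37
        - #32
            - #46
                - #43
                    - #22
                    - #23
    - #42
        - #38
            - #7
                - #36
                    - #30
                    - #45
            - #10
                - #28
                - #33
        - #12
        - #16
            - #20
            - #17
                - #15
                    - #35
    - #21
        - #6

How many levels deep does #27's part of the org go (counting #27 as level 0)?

1

The longest chain under #27 runs #27 → #8, which is 1 level below #27.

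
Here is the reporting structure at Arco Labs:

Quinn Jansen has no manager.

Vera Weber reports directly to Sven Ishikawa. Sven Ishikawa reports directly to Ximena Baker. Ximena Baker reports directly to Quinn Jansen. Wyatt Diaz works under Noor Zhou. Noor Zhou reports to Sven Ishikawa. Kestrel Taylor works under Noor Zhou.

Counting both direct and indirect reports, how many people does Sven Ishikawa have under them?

Sven Ishikawa directly manages Vera Weber, Noor Zhou. Vera Weber has no reports. Under Noor Zhou: Kestrel Taylor, Wyatt Diaz (2). So Sven Ishikawa's organization is 2 direct reports plus everyone under them: 1 + 3 = 4.

4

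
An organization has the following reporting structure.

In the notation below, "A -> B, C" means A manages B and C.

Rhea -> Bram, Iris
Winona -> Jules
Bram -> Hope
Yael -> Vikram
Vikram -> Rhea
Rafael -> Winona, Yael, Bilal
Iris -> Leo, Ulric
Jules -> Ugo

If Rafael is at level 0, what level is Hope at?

Chain from Hope up to Rafael: Hope → Bram → Rhea → Vikram → Yael → Rafael. That is 5 steps up, so Hope is 5 levels below Rafael.

5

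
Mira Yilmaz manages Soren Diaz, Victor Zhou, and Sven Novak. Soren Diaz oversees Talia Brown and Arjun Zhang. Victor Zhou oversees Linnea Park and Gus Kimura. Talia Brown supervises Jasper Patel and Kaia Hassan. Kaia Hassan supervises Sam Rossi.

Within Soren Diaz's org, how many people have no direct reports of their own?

3

The people in Soren Diaz's organization with no one reporting to them are Arjun Zhang, Sam Rossi, Jasper Patel. That is 3.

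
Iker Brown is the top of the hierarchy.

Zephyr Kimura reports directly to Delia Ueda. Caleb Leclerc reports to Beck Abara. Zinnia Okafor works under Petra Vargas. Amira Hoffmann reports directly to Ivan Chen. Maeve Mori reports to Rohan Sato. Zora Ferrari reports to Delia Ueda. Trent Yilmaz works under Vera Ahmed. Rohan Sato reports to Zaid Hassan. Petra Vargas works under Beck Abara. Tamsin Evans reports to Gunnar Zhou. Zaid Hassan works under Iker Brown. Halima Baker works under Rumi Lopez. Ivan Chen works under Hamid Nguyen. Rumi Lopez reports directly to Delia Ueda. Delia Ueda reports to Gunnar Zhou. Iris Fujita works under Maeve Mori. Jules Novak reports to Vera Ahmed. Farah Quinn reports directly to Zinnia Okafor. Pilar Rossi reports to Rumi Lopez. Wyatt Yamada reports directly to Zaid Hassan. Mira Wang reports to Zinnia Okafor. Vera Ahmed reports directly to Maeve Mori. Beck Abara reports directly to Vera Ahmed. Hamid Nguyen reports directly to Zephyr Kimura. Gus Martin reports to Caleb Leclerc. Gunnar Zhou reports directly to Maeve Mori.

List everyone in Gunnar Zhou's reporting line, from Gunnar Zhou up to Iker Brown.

Gunnar Zhou reports to Maeve Mori. Maeve Mori reports to Rohan Sato. Rohan Sato reports to Zaid Hassan. Zaid Hassan reports to Iker Brown. Iker Brown is at the top.

Gunnar Zhou -> Maeve Mori -> Rohan Sato -> Zaid Hassan -> Iker Brown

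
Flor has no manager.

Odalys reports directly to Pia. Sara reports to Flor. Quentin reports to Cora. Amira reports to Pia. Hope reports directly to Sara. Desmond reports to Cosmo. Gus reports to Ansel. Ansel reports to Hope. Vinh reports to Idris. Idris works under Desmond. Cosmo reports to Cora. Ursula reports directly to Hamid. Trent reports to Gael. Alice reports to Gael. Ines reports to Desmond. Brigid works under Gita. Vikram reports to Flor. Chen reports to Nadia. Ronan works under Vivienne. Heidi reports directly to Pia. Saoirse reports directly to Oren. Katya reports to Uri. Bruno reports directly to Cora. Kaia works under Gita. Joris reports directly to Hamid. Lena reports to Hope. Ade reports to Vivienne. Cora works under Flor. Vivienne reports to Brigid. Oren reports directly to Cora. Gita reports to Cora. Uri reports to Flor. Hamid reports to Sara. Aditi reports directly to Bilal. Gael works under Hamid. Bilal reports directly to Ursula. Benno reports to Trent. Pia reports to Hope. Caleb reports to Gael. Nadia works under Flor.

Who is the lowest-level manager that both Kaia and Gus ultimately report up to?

Kaia's chain of managers is Gita, Cora, Flor. Gus's chain of managers is Ansel, Hope, Sara, Flor. The first manager that appears in both chains is Flor.

Flor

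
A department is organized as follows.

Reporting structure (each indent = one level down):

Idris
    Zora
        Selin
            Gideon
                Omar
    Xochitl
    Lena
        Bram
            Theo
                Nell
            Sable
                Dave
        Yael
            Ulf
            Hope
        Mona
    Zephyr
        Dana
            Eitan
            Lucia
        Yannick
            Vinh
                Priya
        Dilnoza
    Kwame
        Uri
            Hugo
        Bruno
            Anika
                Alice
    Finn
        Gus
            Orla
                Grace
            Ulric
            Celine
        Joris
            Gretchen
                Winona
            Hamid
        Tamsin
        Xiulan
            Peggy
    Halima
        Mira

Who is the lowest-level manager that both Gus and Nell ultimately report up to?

Gus's chain of managers is Finn, Idris. Nell's chain of managers is Theo, Bram, Lena, Idris. The first manager that appears in both chains is Idris.

Idris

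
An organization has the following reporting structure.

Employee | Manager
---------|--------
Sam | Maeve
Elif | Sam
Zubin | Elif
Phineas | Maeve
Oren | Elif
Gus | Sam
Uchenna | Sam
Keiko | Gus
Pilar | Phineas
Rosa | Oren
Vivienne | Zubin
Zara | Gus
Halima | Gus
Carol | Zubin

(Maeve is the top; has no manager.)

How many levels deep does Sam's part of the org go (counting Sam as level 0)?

3

The longest chain under Sam runs Sam → Elif → Oren → Rosa, which is 3 levels below Sam.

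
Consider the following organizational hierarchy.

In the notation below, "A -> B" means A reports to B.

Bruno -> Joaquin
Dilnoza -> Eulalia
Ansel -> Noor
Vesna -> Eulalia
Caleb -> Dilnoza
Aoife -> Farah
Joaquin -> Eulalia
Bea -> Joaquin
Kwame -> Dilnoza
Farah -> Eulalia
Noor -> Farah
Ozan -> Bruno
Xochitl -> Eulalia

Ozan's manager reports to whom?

Joaquin

Ozan reports to Bruno, and Bruno reports to Joaquin. So Ozan's skip-level manager is Joaquin.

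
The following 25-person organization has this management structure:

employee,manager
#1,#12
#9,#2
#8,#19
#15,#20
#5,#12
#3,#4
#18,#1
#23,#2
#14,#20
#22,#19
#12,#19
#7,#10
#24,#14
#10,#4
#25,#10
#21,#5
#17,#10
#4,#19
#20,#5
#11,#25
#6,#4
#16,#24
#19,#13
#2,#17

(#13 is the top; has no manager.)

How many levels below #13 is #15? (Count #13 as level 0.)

5

Chain from #15 up to #13: #15 → #20 → #5 → #12 → #19 → #13. That is 5 steps up, so #15 is 5 levels below #13.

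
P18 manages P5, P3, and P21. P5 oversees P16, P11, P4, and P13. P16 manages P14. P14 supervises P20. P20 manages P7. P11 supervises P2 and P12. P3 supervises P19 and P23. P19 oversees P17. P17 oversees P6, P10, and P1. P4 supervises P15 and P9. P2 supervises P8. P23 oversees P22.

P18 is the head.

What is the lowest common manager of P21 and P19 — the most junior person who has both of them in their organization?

P21's chain of managers is P18. P19's chain of managers is P3, P18. The first manager that appears in both chains is P18.

P18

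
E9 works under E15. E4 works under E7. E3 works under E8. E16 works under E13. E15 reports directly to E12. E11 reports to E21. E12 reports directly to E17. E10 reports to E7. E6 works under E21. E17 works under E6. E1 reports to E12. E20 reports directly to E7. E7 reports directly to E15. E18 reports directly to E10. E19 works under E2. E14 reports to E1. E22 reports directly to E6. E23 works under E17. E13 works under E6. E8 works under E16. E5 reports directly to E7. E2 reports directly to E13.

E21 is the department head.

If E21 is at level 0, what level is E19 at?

4

Chain from E19 up to E21: E19 → E2 → E13 → E6 → E21. That is 4 steps up, so E19 is 4 levels below E21.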